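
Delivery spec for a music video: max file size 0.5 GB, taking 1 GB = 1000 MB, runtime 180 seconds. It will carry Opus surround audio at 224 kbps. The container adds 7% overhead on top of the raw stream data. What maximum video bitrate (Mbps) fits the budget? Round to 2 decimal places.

Budget: 0.5 GB = 4000.0 Mb.
Stream payload after overhead: 4000.0 / 1.07 = 3738.3 Mb.
Total bitrate budget: 3738.3 Mb / 180 s = 20.768 Mbps.
Audio: 224 kbps = 0.224 Mbps.
Video: 20.768 − 0.224 = 20.544 Mbps.

20.54 Mbps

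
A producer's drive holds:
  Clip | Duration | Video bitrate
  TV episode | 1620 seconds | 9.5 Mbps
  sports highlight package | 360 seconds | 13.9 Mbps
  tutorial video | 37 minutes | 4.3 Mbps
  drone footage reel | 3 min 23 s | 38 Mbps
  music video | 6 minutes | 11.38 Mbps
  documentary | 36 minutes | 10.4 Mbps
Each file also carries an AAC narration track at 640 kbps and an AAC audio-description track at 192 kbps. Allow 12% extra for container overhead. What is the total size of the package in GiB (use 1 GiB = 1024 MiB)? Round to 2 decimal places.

Audio total: 640 + 192 = 832 kbps = 0.832 Mbps.
TV episode: 10.332 Mbps × 1620 s × 1.12 = 18746.4 Mb
sports highlight package: 14.732 Mbps × 360 s × 1.12 = 5939.9 Mb
tutorial video: 5.132 Mbps × 2220 s × 1.12 = 12760.2 Mb
drone footage reel: 38.832 Mbps × 203 s × 1.12 = 8828.8 Mb
music video: 12.212 Mbps × 360 s × 1.12 = 4923.9 Mb
documentary: 11.232 Mbps × 2160 s × 1.12 = 27172.5 Mb
Total: 78371.7 Mb = 9796.5 MB.
= 9.124 GiB.

9.12 GiB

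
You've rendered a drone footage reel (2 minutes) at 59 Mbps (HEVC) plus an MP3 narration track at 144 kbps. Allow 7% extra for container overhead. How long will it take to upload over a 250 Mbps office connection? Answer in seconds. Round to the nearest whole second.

2 min = 120 s
Audio: 144 kbps = 0.144 Mbps.
Total bitrate: 59.144 Mbps.
File: 59.144 Mbps × 120 s = 7097.3 Mb.
With 7% container overhead: ×1.07. → 7594.1 Mb.
At 250 Mbps: 7594.1 / 250 = 30.4 s ≈ 30.4 seconds.

30 seconds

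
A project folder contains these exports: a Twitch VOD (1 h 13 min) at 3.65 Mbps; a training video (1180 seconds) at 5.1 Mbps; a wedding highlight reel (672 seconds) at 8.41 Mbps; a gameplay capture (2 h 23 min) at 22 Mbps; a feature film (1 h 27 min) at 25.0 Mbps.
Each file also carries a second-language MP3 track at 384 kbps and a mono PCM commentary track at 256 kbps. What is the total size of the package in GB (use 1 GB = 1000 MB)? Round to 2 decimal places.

44.97 GB

Audio total: 384 + 256 = 640 kbps = 0.640 Mbps.
Twitch VOD: 4.290 Mbps × 4380 s = 18790.2 Mb
training video: 5.740 Mbps × 1180 s = 6773.2 Mb
wedding highlight reel: 9.050 Mbps × 672 s = 6081.6 Mb
gameplay capture: 22.640 Mbps × 8580 s = 194251.2 Mb
feature film: 25.640 Mbps × 5220 s = 133840.8 Mb
Total: 359737.0 Mb = 44967.1 MB.
= 44.97 GB.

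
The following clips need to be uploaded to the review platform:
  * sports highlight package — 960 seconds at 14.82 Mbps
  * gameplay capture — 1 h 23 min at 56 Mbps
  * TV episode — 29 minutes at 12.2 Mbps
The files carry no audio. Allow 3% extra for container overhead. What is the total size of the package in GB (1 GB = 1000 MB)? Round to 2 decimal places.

40.47 GB

sports highlight package: 14.820 Mbps × 960 s × 1.03 = 14654.0 Mb
gameplay capture: 56.000 Mbps × 4980 s × 1.03 = 287246.4 Mb
TV episode: 12.200 Mbps × 1740 s × 1.03 = 21864.8 Mb
Total: 323765.3 Mb = 40470.7 MB.
= 40.47 GB.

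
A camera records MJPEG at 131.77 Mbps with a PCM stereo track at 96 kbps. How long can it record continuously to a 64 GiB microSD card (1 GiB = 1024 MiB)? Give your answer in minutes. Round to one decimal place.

69.5 minutes

Audio: 96 kbps = 0.096 Mbps.
Total bitrate: 131.77 + 0.096 = 131.866 Mbps.
Capacity: 64 GiB = 549,756 Mb.
Recording time: 549,756 / 131.866 = 4,169 s ≈ 69.5 minutes.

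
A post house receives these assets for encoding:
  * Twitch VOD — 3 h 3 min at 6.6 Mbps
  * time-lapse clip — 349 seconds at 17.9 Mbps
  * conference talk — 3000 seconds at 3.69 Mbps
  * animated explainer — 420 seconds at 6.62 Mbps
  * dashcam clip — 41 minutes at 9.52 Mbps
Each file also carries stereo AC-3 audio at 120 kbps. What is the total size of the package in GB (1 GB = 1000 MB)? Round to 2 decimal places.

14.76 GB

Audio: 120 kbps = 0.120 Mbps.
Twitch VOD: 6.720 Mbps × 10980 s = 73785.6 Mb
time-lapse clip: 18.020 Mbps × 349 s = 6289.0 Mb
conference talk: 3.810 Mbps × 3000 s = 11430.0 Mb
animated explainer: 6.740 Mbps × 420 s = 2830.8 Mb
dashcam clip: 9.640 Mbps × 2460 s = 23714.4 Mb
Total: 118049.8 Mb = 14756.2 MB.
= 14.76 GB.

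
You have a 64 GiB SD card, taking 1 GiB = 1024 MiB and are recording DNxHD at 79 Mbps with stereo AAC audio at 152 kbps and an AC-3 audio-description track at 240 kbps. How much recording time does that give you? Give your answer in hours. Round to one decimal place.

1.9 hours

Audio total: 152 + 240 = 392 kbps = 0.392 Mbps.
Total bitrate: 79 + 0.392 = 79.392 Mbps.
Capacity: 64 GiB = 549,756 Mb.
Recording time: 549,756 / 79.392 = 6,925 s ≈ 1.92 hours.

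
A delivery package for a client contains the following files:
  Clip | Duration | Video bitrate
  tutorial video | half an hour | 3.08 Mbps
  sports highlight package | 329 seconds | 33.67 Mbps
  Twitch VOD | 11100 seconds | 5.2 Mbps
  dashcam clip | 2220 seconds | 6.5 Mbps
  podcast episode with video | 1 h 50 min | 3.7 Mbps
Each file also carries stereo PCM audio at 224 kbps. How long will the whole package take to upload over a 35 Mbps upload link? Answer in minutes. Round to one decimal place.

56.3 minutes

Audio: 224 kbps = 0.224 Mbps.
tutorial video: 3.304 Mbps × 1800 s = 5947.2 Mb
sports highlight package: 33.894 Mbps × 329 s = 11151.1 Mb
Twitch VOD: 5.424 Mbps × 11100 s = 60206.4 Mb
dashcam clip: 6.724 Mbps × 2220 s = 14927.3 Mb
podcast episode with video: 3.924 Mbps × 6600 s = 25898.4 Mb
Total: 118130.4 Mb = 14766.3 MB.
At 35 Mbps: 118130.4 / 35 = 3375 s ≈ 56.3 minutes.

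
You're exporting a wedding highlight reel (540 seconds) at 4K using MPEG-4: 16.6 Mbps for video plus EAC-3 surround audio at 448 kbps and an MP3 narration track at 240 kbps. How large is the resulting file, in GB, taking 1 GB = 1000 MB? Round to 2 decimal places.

Audio total: 448 + 240 = 688 kbps = 0.688 Mbps.
Total bitrate: 16.6 + 0.688 = 17.288 Mbps.
Stream data: 17.288 Mbps × 540 s = 9335.5 Mb.
9,336 Mb ÷ 8 = 1,167 MB → 1.167 GB.

1.17 GB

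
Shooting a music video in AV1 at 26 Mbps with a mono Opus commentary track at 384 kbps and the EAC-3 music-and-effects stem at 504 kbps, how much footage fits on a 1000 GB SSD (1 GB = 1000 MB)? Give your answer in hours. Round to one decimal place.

Audio total: 384 + 504 = 888 kbps = 0.888 Mbps.
Total bitrate: 26 + 0.888 = 26.888 Mbps.
Capacity: 1000 GB = 8,000,000 Mb.
Recording time: 8,000,000 / 26.888 = 297,530 s ≈ 82.6 hours.

82.6 hours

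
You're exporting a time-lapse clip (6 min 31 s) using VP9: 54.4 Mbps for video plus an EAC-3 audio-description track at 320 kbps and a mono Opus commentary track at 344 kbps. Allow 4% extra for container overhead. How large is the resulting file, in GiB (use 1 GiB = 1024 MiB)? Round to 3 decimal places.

6 min 31 s = 391 s
Audio total: 320 + 344 = 664 kbps = 0.664 Mbps.
Total bitrate: 54.4 + 0.664 = 55.064 Mbps.
Stream data: 55.064 Mbps × 391 s = 21530.0 Mb.
With 4% container overhead: ×1.04.
22,391 Mb = 2,798,903,120 bytes ÷ 1,073,741,824 = 2.607 GiB.

2.607 GiB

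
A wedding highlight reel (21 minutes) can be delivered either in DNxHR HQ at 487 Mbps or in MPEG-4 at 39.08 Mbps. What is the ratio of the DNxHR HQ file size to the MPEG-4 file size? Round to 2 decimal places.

12.46

21 min = 1260 s
DNxHR HQ: 487.000 Mbps × 1260 s = 613620.0 Mb = 71.435 GiB.
MPEG-4: 39.080 Mbps × 1260 s = 49240.8 Mb = 5.732 GiB.
Ratio: 71.435 / 5.732 = 12.462.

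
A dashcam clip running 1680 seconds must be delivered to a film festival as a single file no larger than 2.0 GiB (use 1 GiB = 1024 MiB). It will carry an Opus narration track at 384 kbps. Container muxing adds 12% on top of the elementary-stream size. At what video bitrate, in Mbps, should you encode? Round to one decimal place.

Budget: 2.0 GiB = 17179.9 Mb.
Stream payload after overhead: 17179.9 / 1.12 = 15339.2 Mb.
Total bitrate budget: 15339.2 Mb / 1680 s = 9.130 Mbps.
Audio: 384 kbps = 0.384 Mbps.
Video: 9.130 − 0.384 = 8.746 Mbps.

8.7 Mbps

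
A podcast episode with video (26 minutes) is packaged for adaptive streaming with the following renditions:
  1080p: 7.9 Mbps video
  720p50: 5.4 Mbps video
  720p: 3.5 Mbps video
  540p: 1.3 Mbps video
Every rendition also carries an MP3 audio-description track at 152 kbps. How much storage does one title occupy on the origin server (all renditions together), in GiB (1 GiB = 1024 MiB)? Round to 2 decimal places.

26 min = 1560 s
Audio: 152 kbps = 0.152 Mbps.
Sum of rendition bitrates: (7.9+0.152) + (5.4+0.152) + (3.5+0.152) + (1.3+0.152) = 18.708 Mbps.
× 1560 s = 29,184 Mb = 3,648 MB = 3.398 GiB.

3.40 GiB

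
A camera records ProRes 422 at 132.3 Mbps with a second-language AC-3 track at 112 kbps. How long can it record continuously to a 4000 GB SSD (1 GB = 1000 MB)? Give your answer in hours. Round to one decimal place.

Audio: 112 kbps = 0.112 Mbps.
Total bitrate: 132.3 + 0.112 = 132.412 Mbps.
Capacity: 4000 GB = 32,000,000 Mb.
Recording time: 32,000,000 / 132.412 = 241,670 s ≈ 67.1 hours.

67.1 hours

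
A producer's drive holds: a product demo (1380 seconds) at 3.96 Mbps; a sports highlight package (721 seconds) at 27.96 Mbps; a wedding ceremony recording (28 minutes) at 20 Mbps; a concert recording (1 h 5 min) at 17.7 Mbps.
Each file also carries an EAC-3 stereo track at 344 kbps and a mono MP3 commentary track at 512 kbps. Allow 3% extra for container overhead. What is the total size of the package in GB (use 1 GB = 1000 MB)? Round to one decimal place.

Audio total: 344 + 512 = 856 kbps = 0.856 Mbps.
product demo: 4.816 Mbps × 1380 s × 1.03 = 6845.5 Mb
sports highlight package: 28.816 Mbps × 721 s × 1.03 = 21399.6 Mb
wedding ceremony recording: 20.856 Mbps × 1680 s × 1.03 = 36089.2 Mb
concert recording: 18.556 Mbps × 3900 s × 1.03 = 74539.5 Mb
Total: 138873.8 Mb = 17359.2 MB.
= 17.36 GB.

17.4 GB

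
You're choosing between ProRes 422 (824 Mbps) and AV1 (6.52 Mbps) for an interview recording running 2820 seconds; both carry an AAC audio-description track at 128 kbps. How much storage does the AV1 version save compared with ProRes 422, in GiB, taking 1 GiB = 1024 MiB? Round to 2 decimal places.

268.37 GiB

Audio: 128 kbps = 0.128 Mbps.
ProRes 422: 824.128 Mbps × 2820 s = 2324041.0 Mb = 270.554 GiB.
AV1: 6.648 Mbps × 2820 s = 18747.4 Mb = 2.182 GiB.
Saving: 270.554 − 2.182 = 268.371 GiB.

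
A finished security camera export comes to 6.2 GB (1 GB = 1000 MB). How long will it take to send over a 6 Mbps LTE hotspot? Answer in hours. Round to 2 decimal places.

2.30 hours

File: 6.2 GB = 49600.0 Mb.
At 6 Mbps: 49600.0 / 6 = 8266.7 s ≈ 2.3 hours.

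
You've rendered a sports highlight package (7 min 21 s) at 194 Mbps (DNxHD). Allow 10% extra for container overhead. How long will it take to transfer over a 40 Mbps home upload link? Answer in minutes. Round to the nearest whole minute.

39 minutes

7 min 21 s = 441 s
File: 194.000 Mbps × 441 s = 85554.0 Mb.
With 10% container overhead: ×1.10. → 94109.4 Mb.
At 40 Mbps: 94109.4 / 40 = 2352.7 s ≈ 39.2 minutes.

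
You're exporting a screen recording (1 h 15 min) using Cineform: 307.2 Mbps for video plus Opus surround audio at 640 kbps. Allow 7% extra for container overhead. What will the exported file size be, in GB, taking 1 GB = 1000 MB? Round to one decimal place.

185.3 GB

1 h 15 min = 75 min = 4500 s
Audio: 640 kbps = 0.640 Mbps.
Total bitrate: 307.2 + 0.640 = 307.840 Mbps.
Stream data: 307.840 Mbps × 4500 s = 1385280.0 Mb.
With 7% container overhead: ×1.07.
1,482,250 Mb ÷ 8 = 185,281 MB → 185.3 GB.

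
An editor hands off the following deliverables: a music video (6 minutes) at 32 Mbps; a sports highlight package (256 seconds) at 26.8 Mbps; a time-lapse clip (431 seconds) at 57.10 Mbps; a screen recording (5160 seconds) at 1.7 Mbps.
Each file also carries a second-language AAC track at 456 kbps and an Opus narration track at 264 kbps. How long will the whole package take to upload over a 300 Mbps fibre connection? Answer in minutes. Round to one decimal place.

Audio total: 456 + 264 = 720 kbps = 0.720 Mbps.
music video: 32.720 Mbps × 360 s = 11779.2 Mb
sports highlight package: 27.520 Mbps × 256 s = 7045.1 Mb
time-lapse clip: 57.820 Mbps × 431 s = 24920.4 Mb
screen recording: 2.420 Mbps × 5160 s = 12487.2 Mb
Total: 56231.9 Mb = 7029.0 MB.
At 300 Mbps: 56231.9 / 300 = 187 s ≈ 3.12 minutes.

3.1 minutes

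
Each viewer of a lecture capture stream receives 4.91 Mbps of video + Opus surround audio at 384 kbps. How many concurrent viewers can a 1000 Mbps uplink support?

188

Audio: 384 kbps = 0.384 Mbps.
Per-viewer media rate: 5.294 Mbps.
1000 Mbps = 1,000 Mbps; 1,000 / 5.294 = 188.89 → 188 viewers.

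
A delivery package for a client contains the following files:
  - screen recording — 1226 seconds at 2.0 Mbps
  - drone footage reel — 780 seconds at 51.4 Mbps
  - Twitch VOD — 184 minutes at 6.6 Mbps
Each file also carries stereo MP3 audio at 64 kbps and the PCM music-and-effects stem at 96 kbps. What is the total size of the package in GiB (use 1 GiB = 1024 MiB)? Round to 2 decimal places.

Audio total: 64 + 96 = 160 kbps = 0.160 Mbps.
screen recording: 2.160 Mbps × 1226 s = 2648.2 Mb
drone footage reel: 51.560 Mbps × 780 s = 40216.8 Mb
Twitch VOD: 6.760 Mbps × 11040 s = 74630.4 Mb
Total: 117495.4 Mb = 14686.9 MB.
= 13.68 GiB.

13.68 GiB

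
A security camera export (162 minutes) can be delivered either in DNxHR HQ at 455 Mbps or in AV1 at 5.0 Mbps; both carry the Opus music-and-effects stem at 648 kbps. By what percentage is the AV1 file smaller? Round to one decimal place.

98.8%

162 min = 9720 s
Audio: 648 kbps = 0.648 Mbps.
DNxHR HQ: 455.648 Mbps × 9720 s = 4428898.6 Mb = 553.612 GB.
AV1: 5.648 Mbps × 9720 s = 54898.6 Mb = 6.862 GB.
Reduction: (1 − 6.862/553.612) × 100 = 98.76%.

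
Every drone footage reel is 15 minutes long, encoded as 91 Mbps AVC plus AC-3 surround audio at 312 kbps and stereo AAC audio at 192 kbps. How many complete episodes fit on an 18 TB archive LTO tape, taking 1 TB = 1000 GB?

15 min = 900 s
Audio total: 312 + 192 = 504 kbps = 0.504 Mbps.
Total bitrate: 91.504 Mbps.
Per item: 91.504 Mbps × 900 s = 82,354 Mb = 10,294 MB.
Capacity: 18 TB = 144,000,000 Mb; 1748.56 items → 1748 complete.

1748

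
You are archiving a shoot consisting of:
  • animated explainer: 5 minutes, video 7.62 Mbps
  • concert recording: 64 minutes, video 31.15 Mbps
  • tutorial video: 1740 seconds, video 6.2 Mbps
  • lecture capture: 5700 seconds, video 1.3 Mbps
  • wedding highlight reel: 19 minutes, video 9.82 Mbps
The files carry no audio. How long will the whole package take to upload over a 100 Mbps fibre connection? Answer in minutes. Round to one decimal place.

25.2 minutes

animated explainer: 7.620 Mbps × 300 s = 2286.0 Mb
concert recording: 31.150 Mbps × 3840 s = 119616.0 Mb
tutorial video: 6.200 Mbps × 1740 s = 10788.0 Mb
lecture capture: 1.300 Mbps × 5700 s = 7410.0 Mb
wedding highlight reel: 9.820 Mbps × 1140 s = 11194.8 Mb
Total: 151294.8 Mb = 18911.8 MB.
At 100 Mbps: 151294.8 / 100 = 1513 s ≈ 25.2 minutes.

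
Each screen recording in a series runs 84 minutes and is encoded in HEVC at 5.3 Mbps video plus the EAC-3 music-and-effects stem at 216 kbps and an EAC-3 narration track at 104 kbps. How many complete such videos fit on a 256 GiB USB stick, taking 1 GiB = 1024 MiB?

77

84 min = 5040 s
Audio total: 216 + 104 = 320 kbps = 0.320 Mbps.
Total bitrate: 5.620 Mbps.
Per item: 5.620 Mbps × 5040 s = 28,325 Mb = 3,541 MB.
Capacity: 256 GiB = 2,199,023 Mb; 77.64 items → 77 complete.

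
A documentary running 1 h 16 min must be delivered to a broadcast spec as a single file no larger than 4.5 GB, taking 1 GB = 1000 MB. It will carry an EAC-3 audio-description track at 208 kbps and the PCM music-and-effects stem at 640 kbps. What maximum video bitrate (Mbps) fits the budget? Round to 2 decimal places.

Budget: 4.5 GB = 36000.0 Mb.
1 h 16 min = 76 min = 4560 s
Total bitrate budget: 36000.0 Mb / 4560 s = 7.895 Mbps.
Audio total: 208 + 640 = 848 kbps = 0.848 Mbps.
Video: 7.895 − 0.848 = 7.047 Mbps.

7.05 Mbps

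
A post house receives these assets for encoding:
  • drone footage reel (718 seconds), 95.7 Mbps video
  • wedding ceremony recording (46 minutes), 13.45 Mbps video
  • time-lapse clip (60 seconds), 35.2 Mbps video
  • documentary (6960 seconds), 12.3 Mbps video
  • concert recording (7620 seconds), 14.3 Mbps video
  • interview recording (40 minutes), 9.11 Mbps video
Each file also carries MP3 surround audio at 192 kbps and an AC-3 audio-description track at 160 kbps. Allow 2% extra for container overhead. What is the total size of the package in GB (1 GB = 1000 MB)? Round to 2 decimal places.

42.28 GB

Audio total: 192 + 160 = 352 kbps = 0.352 Mbps.
drone footage reel: 96.052 Mbps × 718 s × 1.02 = 70344.6 Mb
wedding ceremony recording: 13.802 Mbps × 2760 s × 1.02 = 38855.4 Mb
time-lapse clip: 35.552 Mbps × 60 s × 1.02 = 2175.8 Mb
documentary: 12.652 Mbps × 6960 s × 1.02 = 89819.1 Mb
concert recording: 14.652 Mbps × 7620 s × 1.02 = 113881.2 Mb
interview recording: 9.462 Mbps × 2400 s × 1.02 = 23163.0 Mb
Total: 338239.1 Mb = 42279.9 MB.
= 42.28 GB.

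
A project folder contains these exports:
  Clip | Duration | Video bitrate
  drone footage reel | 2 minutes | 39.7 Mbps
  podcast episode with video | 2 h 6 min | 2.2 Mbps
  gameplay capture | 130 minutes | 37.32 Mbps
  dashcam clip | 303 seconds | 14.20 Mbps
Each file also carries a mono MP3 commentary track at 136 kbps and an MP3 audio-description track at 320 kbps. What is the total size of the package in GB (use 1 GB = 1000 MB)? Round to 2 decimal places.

Audio total: 136 + 320 = 456 kbps = 0.456 Mbps.
drone footage reel: 40.156 Mbps × 120 s = 4818.7 Mb
podcast episode with video: 2.656 Mbps × 7560 s = 20079.4 Mb
gameplay capture: 37.776 Mbps × 7800 s = 294652.8 Mb
dashcam clip: 14.656 Mbps × 303 s = 4440.8 Mb
Total: 323991.6 Mb = 40499.0 MB.
= 40.50 GB.

40.50 GB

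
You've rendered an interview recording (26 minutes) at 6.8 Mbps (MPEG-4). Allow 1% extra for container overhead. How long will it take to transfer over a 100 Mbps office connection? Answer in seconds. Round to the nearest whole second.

107 seconds

26 min = 1560 s
File: 6.800 Mbps × 1560 s = 10608.0 Mb.
With 1% container overhead: ×1.01. → 10714.1 Mb.
At 100 Mbps: 10714.1 / 100 = 107.1 s ≈ 107 seconds.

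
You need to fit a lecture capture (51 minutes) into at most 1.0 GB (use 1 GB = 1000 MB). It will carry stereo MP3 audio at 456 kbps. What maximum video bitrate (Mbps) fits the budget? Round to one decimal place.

2.2 Mbps

Budget: 1.0 GB = 8000.0 Mb.
51 min = 3060 s
Total bitrate budget: 8000.0 Mb / 3060 s = 2.614 Mbps.
Audio: 456 kbps = 0.456 Mbps.
Video: 2.614 − 0.456 = 2.158 Mbps.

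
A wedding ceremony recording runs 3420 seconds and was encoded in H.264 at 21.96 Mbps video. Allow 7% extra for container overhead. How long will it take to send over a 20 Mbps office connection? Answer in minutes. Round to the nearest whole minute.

67 minutes

File: 21.960 Mbps × 3420 s = 75103.2 Mb.
With 7% container overhead: ×1.07. → 80360.4 Mb.
At 20 Mbps: 80360.4 / 20 = 4018.0 s ≈ 67 minutes.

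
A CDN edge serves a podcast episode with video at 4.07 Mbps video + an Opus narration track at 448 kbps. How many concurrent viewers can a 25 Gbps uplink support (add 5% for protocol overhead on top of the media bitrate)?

5269

Audio: 448 kbps = 0.448 Mbps.
Per-viewer media rate: 4.518 Mbps.
On the wire with 5% overhead: 4.744 Mbps.
25 Gbps = 25,000 Mbps; 25,000 / 4.744 = 5269.93 → 5269 viewers.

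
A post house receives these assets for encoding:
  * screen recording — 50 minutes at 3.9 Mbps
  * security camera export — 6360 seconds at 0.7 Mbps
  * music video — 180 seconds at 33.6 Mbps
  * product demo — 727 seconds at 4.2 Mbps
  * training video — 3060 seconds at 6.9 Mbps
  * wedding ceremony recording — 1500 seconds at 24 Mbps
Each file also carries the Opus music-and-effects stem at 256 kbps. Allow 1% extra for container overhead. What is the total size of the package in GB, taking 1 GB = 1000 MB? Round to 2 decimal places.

Audio: 256 kbps = 0.256 Mbps.
screen recording: 4.156 Mbps × 3000 s × 1.01 = 12592.7 Mb
security camera export: 0.956 Mbps × 6360 s × 1.01 = 6141.0 Mb
music video: 33.856 Mbps × 180 s × 1.01 = 6155.0 Mb
product demo: 4.456 Mbps × 727 s × 1.01 = 3271.9 Mb
training video: 7.156 Mbps × 3060 s × 1.01 = 22116.3 Mb
wedding ceremony recording: 24.256 Mbps × 1500 s × 1.01 = 36747.8 Mb
Total: 87024.7 Mb = 10878.1 MB.
= 10.88 GB.

10.88 GB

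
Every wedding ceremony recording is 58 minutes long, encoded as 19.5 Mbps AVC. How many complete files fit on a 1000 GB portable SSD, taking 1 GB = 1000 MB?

117

58 min = 3480 s
Per item: 19.500 Mbps × 3480 s = 67,860 Mb = 8,482 MB.
Capacity: 1000 GB = 8,000,000 Mb; 117.89 items → 117 complete.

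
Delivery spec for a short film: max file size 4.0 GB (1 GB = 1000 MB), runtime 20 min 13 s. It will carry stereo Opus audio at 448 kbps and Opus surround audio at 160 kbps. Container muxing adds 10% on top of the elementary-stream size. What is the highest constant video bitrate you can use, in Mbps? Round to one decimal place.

Budget: 4.0 GB = 32000.0 Mb.
Stream payload after overhead: 32000.0 / 1.10 = 29090.9 Mb.
20 min 13 s = 1213 s
Total bitrate budget: 29090.9 Mb / 1213 s = 23.983 Mbps.
Audio total: 448 + 160 = 608 kbps = 0.608 Mbps.
Video: 23.983 − 0.608 = 23.375 Mbps.

23.4 Mbps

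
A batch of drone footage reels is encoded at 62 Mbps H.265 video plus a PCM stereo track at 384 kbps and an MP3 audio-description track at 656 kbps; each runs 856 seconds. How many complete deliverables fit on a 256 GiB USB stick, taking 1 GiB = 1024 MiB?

40

Audio total: 384 + 656 = 1040 kbps = 1.040 Mbps.
Total bitrate: 63.040 Mbps.
Per item: 63.040 Mbps × 856 s = 53,962 Mb = 6,745 MB.
Capacity: 256 GiB = 2,199,023 Mb; 40.75 items → 40 complete.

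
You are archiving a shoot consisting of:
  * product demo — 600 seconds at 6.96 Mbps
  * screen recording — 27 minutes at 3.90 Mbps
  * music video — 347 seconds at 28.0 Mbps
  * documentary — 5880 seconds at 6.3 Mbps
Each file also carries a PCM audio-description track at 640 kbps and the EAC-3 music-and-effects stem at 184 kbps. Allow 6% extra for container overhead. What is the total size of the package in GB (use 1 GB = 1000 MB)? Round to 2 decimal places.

8.51 GB

Audio total: 640 + 184 = 824 kbps = 0.824 Mbps.
product demo: 7.784 Mbps × 600 s × 1.06 = 4950.6 Mb
screen recording: 4.724 Mbps × 1620 s × 1.06 = 8112.1 Mb
music video: 28.824 Mbps × 347 s × 1.06 = 10602.0 Mb
documentary: 7.124 Mbps × 5880 s × 1.06 = 44402.5 Mb
Total: 68067.2 Mb = 8508.4 MB.
= 8.508 GB.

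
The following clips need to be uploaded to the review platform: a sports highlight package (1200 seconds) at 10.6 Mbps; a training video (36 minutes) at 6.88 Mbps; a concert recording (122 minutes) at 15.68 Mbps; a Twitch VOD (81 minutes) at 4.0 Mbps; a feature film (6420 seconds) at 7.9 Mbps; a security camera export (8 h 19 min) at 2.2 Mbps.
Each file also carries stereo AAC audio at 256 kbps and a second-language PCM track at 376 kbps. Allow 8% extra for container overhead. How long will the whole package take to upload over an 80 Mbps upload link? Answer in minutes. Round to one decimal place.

Audio total: 256 + 376 = 632 kbps = 0.632 Mbps.
sports highlight package: 11.232 Mbps × 1200 s × 1.08 = 14556.7 Mb
training video: 7.512 Mbps × 2160 s × 1.08 = 17524.0 Mb
concert recording: 16.312 Mbps × 7320 s × 1.08 = 128956.1 Mb
Twitch VOD: 4.632 Mbps × 4860 s × 1.08 = 24312.4 Mb
feature film: 8.532 Mbps × 6420 s × 1.08 = 59157.5 Mb
security camera export: 2.832 Mbps × 29940 s × 1.08 = 91573.3 Mb
Total: 336080.0 Mb = 42010.0 MB.
At 80 Mbps: 336080.0 / 80 = 4201 s ≈ 70 minutes.

70.0 minutes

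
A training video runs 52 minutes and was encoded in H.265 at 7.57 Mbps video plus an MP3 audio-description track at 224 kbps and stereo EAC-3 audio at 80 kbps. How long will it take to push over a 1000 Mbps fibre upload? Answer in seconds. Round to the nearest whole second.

52 min = 3120 s
Audio total: 224 + 80 = 304 kbps = 0.304 Mbps.
Total bitrate: 7.874 Mbps.
File: 7.874 Mbps × 3120 s = 24566.9 Mb.
At 1000 Mbps: 24566.9 / 1000 = 24.6 s ≈ 24.6 seconds.

25 seconds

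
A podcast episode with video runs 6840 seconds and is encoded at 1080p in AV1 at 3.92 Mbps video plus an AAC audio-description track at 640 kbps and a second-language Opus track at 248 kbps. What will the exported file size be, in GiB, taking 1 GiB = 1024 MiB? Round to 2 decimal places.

3.83 GiB

Audio total: 640 + 248 = 888 kbps = 0.888 Mbps.
Total bitrate: 3.92 + 0.888 = 4.808 Mbps.
Stream data: 4.808 Mbps × 6840 s = 32886.7 Mb.
32,887 Mb = 4,110,840,000 bytes ÷ 1,073,741,824 = 3.829 GiB.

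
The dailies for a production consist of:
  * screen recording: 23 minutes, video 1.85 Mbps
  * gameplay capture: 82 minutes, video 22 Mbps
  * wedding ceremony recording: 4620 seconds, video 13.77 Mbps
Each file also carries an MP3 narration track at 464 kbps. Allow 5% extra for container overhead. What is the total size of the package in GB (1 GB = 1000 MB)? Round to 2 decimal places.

Audio: 464 kbps = 0.464 Mbps.
screen recording: 2.314 Mbps × 1380 s × 1.05 = 3353.0 Mb
gameplay capture: 22.464 Mbps × 4920 s × 1.05 = 116049.0 Mb
wedding ceremony recording: 14.234 Mbps × 4620 s × 1.05 = 69049.1 Mb
Total: 188451.1 Mb = 23556.4 MB.
= 23.56 GB.

23.56 GB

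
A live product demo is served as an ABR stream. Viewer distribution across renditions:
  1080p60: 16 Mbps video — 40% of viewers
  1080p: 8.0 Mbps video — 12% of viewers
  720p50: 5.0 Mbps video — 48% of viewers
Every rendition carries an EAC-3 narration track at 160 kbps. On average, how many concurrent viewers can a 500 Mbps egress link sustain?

Audio: 160 kbps = 0.160 Mbps.
Average per-viewer bitrate: 0.40×16.160 + 0.12×8.160 + 0.48×5.160 = 9.920 Mbps.
500 Mbps = 500.0 Mbps; 500.0 / 9.920 = 50.40 → 50.

50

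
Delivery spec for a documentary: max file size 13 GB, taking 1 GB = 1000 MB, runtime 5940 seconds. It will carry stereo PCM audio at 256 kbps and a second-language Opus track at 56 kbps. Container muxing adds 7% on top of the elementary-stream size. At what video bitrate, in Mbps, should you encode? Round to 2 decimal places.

16.05 Mbps

Budget: 13 GB = 104000.0 Mb.
Stream payload after overhead: 104000.0 / 1.07 = 97196.3 Mb.
Total bitrate budget: 97196.3 Mb / 5940 s = 16.363 Mbps.
Audio total: 256 + 56 = 312 kbps = 0.312 Mbps.
Video: 16.363 − 0.312 = 16.051 Mbps.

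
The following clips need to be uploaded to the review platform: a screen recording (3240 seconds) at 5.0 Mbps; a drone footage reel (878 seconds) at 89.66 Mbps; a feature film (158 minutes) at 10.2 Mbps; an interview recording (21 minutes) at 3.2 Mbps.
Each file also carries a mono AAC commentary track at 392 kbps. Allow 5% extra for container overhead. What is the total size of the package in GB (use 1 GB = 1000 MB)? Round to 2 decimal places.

26.44 GB

Audio: 392 kbps = 0.392 Mbps.
screen recording: 5.392 Mbps × 3240 s × 1.05 = 18343.6 Mb
drone footage reel: 90.052 Mbps × 878 s × 1.05 = 83018.9 Mb
feature film: 10.592 Mbps × 9480 s × 1.05 = 105432.8 Mb
interview recording: 3.592 Mbps × 1260 s × 1.05 = 4752.2 Mb
Total: 211547.5 Mb = 26443.4 MB.
= 26.44 GB.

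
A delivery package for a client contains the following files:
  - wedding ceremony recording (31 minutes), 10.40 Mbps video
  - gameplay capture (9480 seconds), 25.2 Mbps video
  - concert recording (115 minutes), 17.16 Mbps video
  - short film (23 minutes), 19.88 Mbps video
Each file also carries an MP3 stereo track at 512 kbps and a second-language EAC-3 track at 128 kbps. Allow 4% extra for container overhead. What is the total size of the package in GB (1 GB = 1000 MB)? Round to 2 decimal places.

Audio total: 512 + 128 = 640 kbps = 0.640 Mbps.
wedding ceremony recording: 11.040 Mbps × 1860 s × 1.04 = 21355.8 Mb
gameplay capture: 25.840 Mbps × 9480 s × 1.04 = 254761.7 Mb
concert recording: 17.800 Mbps × 6900 s × 1.04 = 127732.8 Mb
short film: 20.520 Mbps × 1380 s × 1.04 = 29450.3 Mb
Total: 433300.6 Mb = 54162.6 MB.
= 54.16 GB.

54.16 GB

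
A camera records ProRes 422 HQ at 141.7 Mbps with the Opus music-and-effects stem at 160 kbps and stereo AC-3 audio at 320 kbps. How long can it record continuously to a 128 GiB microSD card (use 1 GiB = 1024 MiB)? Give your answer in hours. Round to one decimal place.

Audio total: 160 + 320 = 480 kbps = 0.480 Mbps.
Total bitrate: 141.7 + 0.480 = 142.180 Mbps.
Capacity: 128 GiB = 1,099,512 Mb.
Recording time: 1,099,512 / 142.180 = 7,733 s ≈ 2.15 hours.

2.1 hours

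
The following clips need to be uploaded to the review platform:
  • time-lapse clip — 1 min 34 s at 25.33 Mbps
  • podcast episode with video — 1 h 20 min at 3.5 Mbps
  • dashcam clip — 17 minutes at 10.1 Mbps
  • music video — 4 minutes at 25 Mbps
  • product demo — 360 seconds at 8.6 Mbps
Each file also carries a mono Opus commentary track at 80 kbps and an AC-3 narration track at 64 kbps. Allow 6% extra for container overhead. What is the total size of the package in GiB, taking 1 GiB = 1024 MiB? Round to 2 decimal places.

Audio total: 80 + 64 = 144 kbps = 0.144 Mbps.
time-lapse clip: 25.474 Mbps × 94 s × 1.06 = 2538.2 Mb
podcast episode with video: 3.644 Mbps × 4800 s × 1.06 = 18540.7 Mb
dashcam clip: 10.244 Mbps × 1020 s × 1.06 = 11075.8 Mb
music video: 25.144 Mbps × 240 s × 1.06 = 6396.6 Mb
product demo: 8.744 Mbps × 360 s × 1.06 = 3336.7 Mb
Total: 41888.1 Mb = 5236.0 MB.
= 4.876 GiB.

4.88 GiB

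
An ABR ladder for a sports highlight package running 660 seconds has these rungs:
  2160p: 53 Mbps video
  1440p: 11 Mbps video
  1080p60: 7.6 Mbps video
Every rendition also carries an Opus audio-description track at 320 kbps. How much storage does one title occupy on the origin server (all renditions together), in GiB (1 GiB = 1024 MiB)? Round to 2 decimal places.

Audio: 320 kbps = 0.320 Mbps.
Sum of rendition bitrates: (53+0.320) + (11+0.320) + (7.6+0.320) = 72.560 Mbps.
× 660 s = 47,890 Mb = 5,986 MB = 5.575 GiB.

5.58 GiB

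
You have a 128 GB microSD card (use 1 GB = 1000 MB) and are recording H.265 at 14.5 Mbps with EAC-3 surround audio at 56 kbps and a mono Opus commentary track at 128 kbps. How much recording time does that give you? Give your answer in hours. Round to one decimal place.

Audio total: 56 + 128 = 184 kbps = 0.184 Mbps.
Total bitrate: 14.5 + 0.184 = 14.684 Mbps.
Capacity: 128 GB = 1,024,000 Mb.
Recording time: 1,024,000 / 14.684 = 69,736 s ≈ 19.4 hours.

19.4 hours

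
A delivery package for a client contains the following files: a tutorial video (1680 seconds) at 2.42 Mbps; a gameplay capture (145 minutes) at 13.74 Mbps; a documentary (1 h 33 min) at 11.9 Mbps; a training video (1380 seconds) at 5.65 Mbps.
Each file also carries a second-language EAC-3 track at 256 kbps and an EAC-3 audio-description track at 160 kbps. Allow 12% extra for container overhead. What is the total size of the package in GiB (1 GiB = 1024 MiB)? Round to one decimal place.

Audio total: 256 + 160 = 416 kbps = 0.416 Mbps.
tutorial video: 2.836 Mbps × 1680 s × 1.12 = 5336.2 Mb
gameplay capture: 14.156 Mbps × 8700 s × 1.12 = 137936.1 Mb
documentary: 12.316 Mbps × 5580 s × 1.12 = 76970.1 Mb
training video: 6.066 Mbps × 1380 s × 1.12 = 9375.6 Mb
Total: 229618.0 Mb = 28702.2 MB.
= 26.73 GiB.

26.7 GiB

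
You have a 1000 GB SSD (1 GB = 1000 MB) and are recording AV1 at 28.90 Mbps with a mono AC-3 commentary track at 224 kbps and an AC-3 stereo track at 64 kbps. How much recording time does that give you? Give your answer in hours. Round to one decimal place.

76.1 hours

Audio total: 224 + 64 = 288 kbps = 0.288 Mbps.
Total bitrate: 28.90 + 0.288 = 29.188 Mbps.
Capacity: 1000 GB = 8,000,000 Mb.
Recording time: 8,000,000 / 29.188 = 274,085 s ≈ 76.1 hours.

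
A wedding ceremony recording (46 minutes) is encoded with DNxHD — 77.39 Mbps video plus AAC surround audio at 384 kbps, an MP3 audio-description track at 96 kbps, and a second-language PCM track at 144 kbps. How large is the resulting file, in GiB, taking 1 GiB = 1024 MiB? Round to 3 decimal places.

46 min = 2760 s
Audio total: 384 + 96 + 144 = 624 kbps = 0.624 Mbps.
Total bitrate: 77.39 + 0.624 = 78.014 Mbps.
Stream data: 78.014 Mbps × 2760 s = 215318.6 Mb.
215,319 Mb = 26,914,830,000 bytes ÷ 1,073,741,824 = 25.07 GiB.

25.066 GiB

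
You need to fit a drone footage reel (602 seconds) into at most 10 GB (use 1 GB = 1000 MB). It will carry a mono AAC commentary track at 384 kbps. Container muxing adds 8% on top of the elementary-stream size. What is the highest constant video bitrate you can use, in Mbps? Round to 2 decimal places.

Budget: 10 GB = 80000.0 Mb.
Stream payload after overhead: 80000.0 / 1.08 = 74074.1 Mb.
Total bitrate budget: 74074.1 Mb / 602 s = 123.047 Mbps.
Audio: 384 kbps = 0.384 Mbps.
Video: 123.047 − 0.384 = 122.663 Mbps.

122.66 Mbps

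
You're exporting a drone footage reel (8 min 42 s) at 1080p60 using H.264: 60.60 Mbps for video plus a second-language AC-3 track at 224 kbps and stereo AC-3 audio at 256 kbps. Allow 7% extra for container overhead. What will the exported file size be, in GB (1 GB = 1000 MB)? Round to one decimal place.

4.3 GB

8 min 42 s = 522 s
Audio total: 224 + 256 = 480 kbps = 0.480 Mbps.
Total bitrate: 60.60 + 0.480 = 61.080 Mbps.
Stream data: 61.080 Mbps × 522 s = 31883.8 Mb.
With 7% container overhead: ×1.07.
34,116 Mb ÷ 8 = 4,264 MB → 4.264 GB.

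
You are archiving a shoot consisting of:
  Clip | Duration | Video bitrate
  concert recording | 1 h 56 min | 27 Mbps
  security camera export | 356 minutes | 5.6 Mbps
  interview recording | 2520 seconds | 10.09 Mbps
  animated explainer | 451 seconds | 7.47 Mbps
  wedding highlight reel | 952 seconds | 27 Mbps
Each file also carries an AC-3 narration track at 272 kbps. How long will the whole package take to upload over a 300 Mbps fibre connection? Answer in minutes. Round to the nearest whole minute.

21 minutes

Audio: 272 kbps = 0.272 Mbps.
concert recording: 27.272 Mbps × 6960 s = 189813.1 Mb
security camera export: 5.872 Mbps × 21360 s = 125425.9 Mb
interview recording: 10.362 Mbps × 2520 s = 26112.2 Mb
animated explainer: 7.742 Mbps × 451 s = 3491.6 Mb
wedding highlight reel: 27.272 Mbps × 952 s = 25962.9 Mb
Total: 370805.9 Mb = 46350.7 MB.
At 300 Mbps: 370805.9 / 300 = 1236 s ≈ 20.6 minutes.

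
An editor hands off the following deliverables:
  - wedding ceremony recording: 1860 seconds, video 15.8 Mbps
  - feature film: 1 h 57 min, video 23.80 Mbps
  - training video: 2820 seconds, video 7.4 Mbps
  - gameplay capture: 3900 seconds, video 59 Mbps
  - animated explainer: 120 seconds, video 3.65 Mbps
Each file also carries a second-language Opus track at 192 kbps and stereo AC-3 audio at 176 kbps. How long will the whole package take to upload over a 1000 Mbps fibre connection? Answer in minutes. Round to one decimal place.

7.6 minutes

Audio total: 192 + 176 = 368 kbps = 0.368 Mbps.
wedding ceremony recording: 16.168 Mbps × 1860 s = 30072.5 Mb
feature film: 24.168 Mbps × 7020 s = 169659.4 Mb
training video: 7.768 Mbps × 2820 s = 21905.8 Mb
gameplay capture: 59.368 Mbps × 3900 s = 231535.2 Mb
animated explainer: 4.018 Mbps × 120 s = 482.2 Mb
Total: 453655.0 Mb = 56706.9 MB.
At 1000 Mbps: 453655.0 / 1000 = 454 s ≈ 7.56 minutes.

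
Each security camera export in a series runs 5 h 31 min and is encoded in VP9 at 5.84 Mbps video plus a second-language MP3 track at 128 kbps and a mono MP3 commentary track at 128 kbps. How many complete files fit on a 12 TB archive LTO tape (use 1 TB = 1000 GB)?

5 h 31 min = 331 min = 19860 s
Audio total: 128 + 128 = 256 kbps = 0.256 Mbps.
Total bitrate: 6.096 Mbps.
Per item: 6.096 Mbps × 19860 s = 121,067 Mb = 15,133 MB.
Capacity: 12 TB = 96,000,000 Mb; 792.95 items → 792 complete.

792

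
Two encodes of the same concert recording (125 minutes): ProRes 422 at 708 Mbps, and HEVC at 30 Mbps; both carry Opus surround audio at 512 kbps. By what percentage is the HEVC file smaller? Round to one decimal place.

125 min = 7500 s
Audio: 512 kbps = 0.512 Mbps.
ProRes 422: 708.512 Mbps × 7500 s = 5313840.0 Mb = 664.230 GB.
HEVC: 30.512 Mbps × 7500 s = 228840.0 Mb = 28.605 GB.
Reduction: (1 − 28.605/664.230) × 100 = 95.69%.

95.7%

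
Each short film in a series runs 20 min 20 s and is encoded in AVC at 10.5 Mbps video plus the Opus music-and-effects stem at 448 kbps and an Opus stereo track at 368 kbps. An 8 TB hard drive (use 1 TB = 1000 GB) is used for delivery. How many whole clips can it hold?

4635

20 min 20 s = 1220 s
Audio total: 448 + 368 = 816 kbps = 0.816 Mbps.
Total bitrate: 11.316 Mbps.
Per item: 11.316 Mbps × 1220 s = 13,806 Mb = 1,726 MB.
Capacity: 8 TB = 64,000,000 Mb; 4635.83 items → 4635 complete.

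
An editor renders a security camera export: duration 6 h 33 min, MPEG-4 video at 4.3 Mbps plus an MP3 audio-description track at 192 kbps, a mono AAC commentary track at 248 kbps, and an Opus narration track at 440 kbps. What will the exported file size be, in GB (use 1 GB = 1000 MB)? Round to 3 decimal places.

15.268 GB

6 h 33 min = 393 min = 23580 s
Audio total: 192 + 248 + 440 = 880 kbps = 0.880 Mbps.
Total bitrate: 4.3 + 0.880 = 5.180 Mbps.
Stream data: 5.180 Mbps × 23580 s = 122144.4 Mb.
122,144 Mb ÷ 8 = 15,268 MB → 15.27 GB.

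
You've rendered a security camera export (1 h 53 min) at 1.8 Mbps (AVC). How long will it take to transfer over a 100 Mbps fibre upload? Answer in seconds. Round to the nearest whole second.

122 seconds

1 h 53 min = 113 min = 6780 s
File: 1.800 Mbps × 6780 s = 12204.0 Mb.
At 100 Mbps: 12204.0 / 100 = 122.0 s ≈ 122 seconds.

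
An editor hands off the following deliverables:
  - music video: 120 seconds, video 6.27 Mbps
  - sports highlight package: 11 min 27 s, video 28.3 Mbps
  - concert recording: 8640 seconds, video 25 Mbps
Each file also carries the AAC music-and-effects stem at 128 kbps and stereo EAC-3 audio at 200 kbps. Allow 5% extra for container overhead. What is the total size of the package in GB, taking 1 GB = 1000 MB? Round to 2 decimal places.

31.41 GB

Audio total: 128 + 200 = 328 kbps = 0.328 Mbps.
music video: 6.598 Mbps × 120 s × 1.05 = 831.3 Mb
sports highlight package: 28.628 Mbps × 687 s × 1.05 = 20650.8 Mb
concert recording: 25.328 Mbps × 8640 s × 1.05 = 229775.6 Mb
Total: 251257.8 Mb = 31407.2 MB.
= 31.41 GB.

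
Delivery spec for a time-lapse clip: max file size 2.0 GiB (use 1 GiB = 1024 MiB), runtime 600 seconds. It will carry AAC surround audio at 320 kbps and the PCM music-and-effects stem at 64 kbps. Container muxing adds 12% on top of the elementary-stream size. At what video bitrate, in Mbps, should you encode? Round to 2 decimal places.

Budget: 2.0 GiB = 17179.9 Mb.
Stream payload after overhead: 17179.9 / 1.12 = 15339.2 Mb.
Total bitrate budget: 15339.2 Mb / 600 s = 25.565 Mbps.
Audio total: 320 + 64 = 384 kbps = 0.384 Mbps.
Video: 25.565 − 0.384 = 25.181 Mbps.

25.18 Mbps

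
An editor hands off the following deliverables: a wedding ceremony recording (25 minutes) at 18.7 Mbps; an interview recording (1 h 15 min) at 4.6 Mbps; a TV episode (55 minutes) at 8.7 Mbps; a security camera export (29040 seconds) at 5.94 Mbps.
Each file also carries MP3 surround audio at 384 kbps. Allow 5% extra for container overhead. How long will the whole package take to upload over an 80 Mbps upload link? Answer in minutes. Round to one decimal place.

Audio: 384 kbps = 0.384 Mbps.
wedding ceremony recording: 19.084 Mbps × 1500 s × 1.05 = 30057.3 Mb
interview recording: 4.984 Mbps × 4500 s × 1.05 = 23549.4 Mb
TV episode: 9.084 Mbps × 3300 s × 1.05 = 31476.1 Mb
security camera export: 6.324 Mbps × 29040 s × 1.05 = 192831.4 Mb
Total: 277914.2 Mb = 34739.3 MB.
At 80 Mbps: 277914.2 / 80 = 3474 s ≈ 57.9 minutes.

57.9 minutes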